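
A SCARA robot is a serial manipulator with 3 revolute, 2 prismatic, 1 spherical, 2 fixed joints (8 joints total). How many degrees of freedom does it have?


Given: serial robot with 3 revolute, 2 prismatic, 1 spherical, 2 fixed joints
DOF contribution per joint type: revolute=1, prismatic=1, spherical=3, fixed=0
DOF = 3*1 + 2*1 + 1*3 + 2*0
DOF = 8

8


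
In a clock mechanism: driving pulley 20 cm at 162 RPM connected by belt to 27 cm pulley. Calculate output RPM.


Given: D1 = 20 cm, w1 = 162 RPM, D2 = 27 cm
Using D1*w1 = D2*w2
w2 = D1*w1 / D2
w2 = 20*162 / 27
w2 = 3240 / 27
w2 = 120 RPM

120 RPM


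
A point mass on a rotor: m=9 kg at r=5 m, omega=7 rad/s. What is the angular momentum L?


Given: m = 9 kg, r = 5 m, omega = 7 rad/s
For a point mass: I = m*r^2
I = 9*5^2 = 9*25 = 225
L = I*omega = 225*7
L = 1575 kg*m^2/s

1575 kg*m^2/s


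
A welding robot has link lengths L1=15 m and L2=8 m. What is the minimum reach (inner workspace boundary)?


Given: L1 = 15 m, L2 = 8 m
For a 2-link planar arm, min reach = |L1 - L2| (second link folded back)
Min reach = |15 - 8|
Min reach = 7 m

7 m


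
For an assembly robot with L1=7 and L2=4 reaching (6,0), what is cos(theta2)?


Given: L1 = 7, L2 = 4, target (x, y) = (6, 0)
Using cos(theta2) = (x^2 + y^2 - L1^2 - L2^2) / (2*L1*L2)
x^2 + y^2 = 6^2 + 0 = 36
L1^2 + L2^2 = 49 + 16 = 65
Numerator = 36 - 65 = -29
Denominator = 2*7*4 = 56
cos(theta2) = -29/56 = -29/56

-29/56


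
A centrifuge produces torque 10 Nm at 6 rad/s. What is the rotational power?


Given: tau = 10 Nm, omega = 6 rad/s
Using P = tau * omega
P = 10 * 6
P = 60 W

60 W


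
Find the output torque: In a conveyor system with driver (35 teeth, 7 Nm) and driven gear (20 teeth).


Given: N1 = 35, N2 = 20, T1 = 7 Nm
Using T2/T1 = N2/N1
T2 = T1 * N2 / N1
T2 = 7 * 20 / 35
T2 = 140 / 35
T2 = 4 Nm

4 Nm


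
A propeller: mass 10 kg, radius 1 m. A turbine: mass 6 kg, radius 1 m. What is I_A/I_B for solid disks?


Given: M1=10 kg, R1=1 m, M2=6 kg, R2=1 m
For a disk: I = (1/2)*M*R^2, so I_A/I_B = (M1*R1^2)/(M2*R2^2)
M1*R1^2 = 10*1 = 10
M2*R2^2 = 6*1 = 6
I_A/I_B = 10/6 = 5/3

5/3


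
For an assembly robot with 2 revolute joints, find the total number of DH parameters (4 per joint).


Given: 2 joints, 4 DH parameters per joint (d, theta, a, alpha)
Total DH parameters = number_of_joints * 4
Total = 2 * 4
Total = 8

8


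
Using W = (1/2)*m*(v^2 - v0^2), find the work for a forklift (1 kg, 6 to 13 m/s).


Given: m = 1 kg, v0 = 6 m/s, v = 13 m/s
Using W = (1/2)*m*(v^2 - v0^2)
v^2 = 13^2 = 169
v0^2 = 6^2 = 36
v^2 - v0^2 = 169 - 36 = 133
W = (1/2)*1*133 = 133/2 J

133/2 J


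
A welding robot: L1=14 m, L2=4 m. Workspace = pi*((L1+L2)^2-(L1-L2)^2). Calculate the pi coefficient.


Given: L1 = 14, L2 = 4
(L1+L2)^2 = (18)^2 = 324
(L1-L2)^2 = (10)^2 = 100
Difference = 324 - 100 = 224
This equals 4*L1*L2 = 4*14*4 = 224
Workspace area = 224*pi

224


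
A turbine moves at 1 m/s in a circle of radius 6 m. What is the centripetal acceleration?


Given: v = 1 m/s, r = 6 m
Using a_c = v^2 / r
a_c = 1^2 / 6
a_c = 1 / 6
a_c = 1/6 m/s^2

1/6 m/s^2


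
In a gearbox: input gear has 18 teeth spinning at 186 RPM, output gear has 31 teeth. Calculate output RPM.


Given: N1 = 18 teeth, w1 = 186 RPM, N2 = 31 teeth
Using N1*w1 = N2*w2
w2 = N1*w1 / N2
w2 = 18*186 / 31
w2 = 3348 / 31
w2 = 108 RPM

108 RPM


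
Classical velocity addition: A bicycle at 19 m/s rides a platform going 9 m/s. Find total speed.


Given: object velocity = 19 m/s, platform velocity = 9 m/s (same direction)
Using classical velocity addition: v_total = v_object + v_platform
v_total = 19 + 9
v_total = 28 m/s

28 m/s


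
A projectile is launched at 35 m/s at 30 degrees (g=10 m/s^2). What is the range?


Given: v0 = 35 m/s, theta = 30 deg, g = 10 m/s^2
sin(2*30) = sin(60) = sqrt(3)/2
Using R = v0^2 * sin(2*theta) / g
R = 35^2 * (sqrt(3)/2) / 10
R = 1225 * sqrt(3) / 20
R = 245/4*sqrt(3) m

245/4*sqrt(3) m


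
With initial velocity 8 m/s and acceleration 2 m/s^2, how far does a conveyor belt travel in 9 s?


Given: v0 = 8 m/s, a = 2 m/s^2, t = 9 s
Using s = v0*t + (1/2)*a*t^2
s = 8*9 + (1/2)*2*9^2
s = 72 + (1/2)*162
s = 72 + 81
s = 153

153 m


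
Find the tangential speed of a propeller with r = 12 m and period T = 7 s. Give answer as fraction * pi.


Given: radius r = 12 m, period T = 7 s
Using v = 2*pi*r / T
v = 2*pi*12 / 7
v = 24*pi / 7
v = 24/7*pi m/s

24/7*pi m/s


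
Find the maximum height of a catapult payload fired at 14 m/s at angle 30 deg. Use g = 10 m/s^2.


Given: v0 = 14 m/s, theta = 30 deg, g = 10 m/s^2
sin^2(30) = 1/4
Using H = v0^2 * sin^2(theta) / (2*g)
H = 14^2 * 1/4 / (2*10)
H = 196 * 1/4 / 20
H = 49 / 20
H = 49/20 m

49/20 m


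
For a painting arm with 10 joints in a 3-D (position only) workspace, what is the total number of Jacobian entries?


Given: task space dimension = 3, joints = 10
Jacobian is a 3 x 10 matrix
Total entries = rows * columns
Total = 3 * 10
Total = 30

30


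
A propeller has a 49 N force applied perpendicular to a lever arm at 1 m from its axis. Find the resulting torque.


Given: F = 49 N, r = 1 m, angle = 90 deg (perpendicular)
Using tau = F * r * sin(90)
sin(90) = 1
tau = 49 * 1 * 1
tau = 49 Nm

49 Nm


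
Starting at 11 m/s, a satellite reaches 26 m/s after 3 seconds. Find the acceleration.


Given: initial velocity v0 = 11 m/s, final velocity v = 26 m/s, time t = 3 s
Using a = (v - v0) / t
a = (26 - 11) / 3
a = 15 / 3
a = 5 m/s^2

5 m/s^2


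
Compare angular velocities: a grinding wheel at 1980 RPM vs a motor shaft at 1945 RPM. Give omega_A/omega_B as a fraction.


Given: RPM_A = 1980, RPM_B = 1945
omega = 2*pi*RPM/60, so omega_A/omega_B = RPM_A / RPM_B
omega_A/omega_B = 1980 / 1945
omega_A/omega_B = 396/389

396/389


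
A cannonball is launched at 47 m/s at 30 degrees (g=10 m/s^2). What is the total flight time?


Given: v0 = 47 m/s, theta = 30 deg, g = 10 m/s^2
sin(30) = 1/2
Using T = 2*v0*sin(theta) / g
T = 2*47*1/2 / 10
T = 47 / 10
T = 47/10 s

47/10 s


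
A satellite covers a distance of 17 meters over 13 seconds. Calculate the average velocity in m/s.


Given: distance d = 17 m, time t = 13 s
Using v = d / t
v = 17 / 13
v = 17/13 m/s

17/13 m/s


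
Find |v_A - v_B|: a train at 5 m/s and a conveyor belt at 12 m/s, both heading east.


Given: v_A = 5 m/s east, v_B = 12 m/s east
Both move in the same direction; relative speed = |v_A - v_B|
|5 - 12| = |-7|
= 7 m/s

7 m/s


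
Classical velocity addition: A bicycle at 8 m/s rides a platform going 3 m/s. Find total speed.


Given: object velocity = 8 m/s, platform velocity = 3 m/s (same direction)
Using classical velocity addition: v_total = v_object + v_platform
v_total = 8 + 3
v_total = 11 m/s

11 m/s


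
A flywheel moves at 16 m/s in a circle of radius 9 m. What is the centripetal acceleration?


Given: v = 16 m/s, r = 9 m
Using a_c = v^2 / r
a_c = 16^2 / 9
a_c = 256 / 9
a_c = 256/9 m/s^2

256/9 m/s^2


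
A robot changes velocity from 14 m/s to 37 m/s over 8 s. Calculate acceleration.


Given: initial velocity v0 = 14 m/s, final velocity v = 37 m/s, time t = 8 s
Using a = (v - v0) / t
a = (37 - 14) / 8
a = 23 / 8
a = 23/8 m/s^2

23/8 m/s^2


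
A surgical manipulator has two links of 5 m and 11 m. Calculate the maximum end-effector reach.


Given: L1 = 5 m, L2 = 11 m
For a 2-link planar arm, max reach = L1 + L2 (fully extended)
Max reach = 5 + 11
Max reach = 16 m

16 m


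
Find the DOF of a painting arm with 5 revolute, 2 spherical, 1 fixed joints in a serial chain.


Given: serial robot with 5 revolute, 2 spherical, 1 fixed joints
DOF contribution per joint type: revolute=1, prismatic=1, spherical=3, fixed=0
DOF = 5*1 + 2*3 + 1*0
DOF = 11

11


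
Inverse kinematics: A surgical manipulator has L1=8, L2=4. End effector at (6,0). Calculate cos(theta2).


Given: L1 = 8, L2 = 4, target (x, y) = (6, 0)
Using cos(theta2) = (x^2 + y^2 - L1^2 - L2^2) / (2*L1*L2)
x^2 + y^2 = 6^2 + 0 = 36
L1^2 + L2^2 = 64 + 16 = 80
Numerator = 36 - 80 = -44
Denominator = 2*8*4 = 64
cos(theta2) = -44/64 = -11/16

-11/16


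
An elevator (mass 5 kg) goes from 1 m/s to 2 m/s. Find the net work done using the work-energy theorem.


Given: m = 5 kg, v0 = 1 m/s, v = 2 m/s
Using W = (1/2)*m*(v^2 - v0^2)
v^2 = 2^2 = 4
v0^2 = 1^2 = 1
v^2 - v0^2 = 4 - 1 = 3
W = (1/2)*5*3 = 15/2 J

15/2 J


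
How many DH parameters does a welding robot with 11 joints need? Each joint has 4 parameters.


Given: 11 joints, 4 DH parameters per joint (d, theta, a, alpha)
Total DH parameters = number_of_joints * 4
Total = 11 * 4
Total = 44

44


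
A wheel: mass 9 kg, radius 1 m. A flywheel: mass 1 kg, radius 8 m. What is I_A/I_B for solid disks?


Given: M1=9 kg, R1=1 m, M2=1 kg, R2=8 m
For a disk: I = (1/2)*M*R^2, so I_A/I_B = (M1*R1^2)/(M2*R2^2)
M1*R1^2 = 9*1 = 9
M2*R2^2 = 1*64 = 64
I_A/I_B = 9/64 = 9/64

9/64


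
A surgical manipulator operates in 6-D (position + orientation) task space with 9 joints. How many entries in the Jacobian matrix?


Given: task space dimension = 6, joints = 9
Jacobian is a 6 x 9 matrix
Total entries = rows * columns
Total = 6 * 9
Total = 54

54


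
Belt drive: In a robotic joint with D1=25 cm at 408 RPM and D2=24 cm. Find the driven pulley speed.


Given: D1 = 25 cm, w1 = 408 RPM, D2 = 24 cm
Using D1*w1 = D2*w2
w2 = D1*w1 / D2
w2 = 25*408 / 24
w2 = 10200 / 24
w2 = 425 RPM

425 RPM


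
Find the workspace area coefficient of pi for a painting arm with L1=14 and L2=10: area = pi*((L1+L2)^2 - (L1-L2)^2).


Given: L1 = 14, L2 = 10
(L1+L2)^2 = (24)^2 = 576
(L1-L2)^2 = (4)^2 = 16
Difference = 576 - 16 = 560
This equals 4*L1*L2 = 4*14*10 = 560
Workspace area = 560*pi

560


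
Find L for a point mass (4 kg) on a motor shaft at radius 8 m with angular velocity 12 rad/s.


Given: m = 4 kg, r = 8 m, omega = 12 rad/s
For a point mass: I = m*r^2
I = 4*8^2 = 4*64 = 256
L = I*omega = 256*12
L = 3072 kg*m^2/s

3072 kg*m^2/s


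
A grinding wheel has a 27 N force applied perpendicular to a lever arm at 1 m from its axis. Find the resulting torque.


Given: F = 27 N, r = 1 m, angle = 90 deg (perpendicular)
Using tau = F * r * sin(90)
sin(90) = 1
tau = 27 * 1 * 1
tau = 27 Nm

27 Nm


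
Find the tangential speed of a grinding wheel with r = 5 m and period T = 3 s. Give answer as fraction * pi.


Given: radius r = 5 m, period T = 3 s
Using v = 2*pi*r / T
v = 2*pi*5 / 3
v = 10*pi / 3
v = 10/3*pi m/s

10/3*pi m/s


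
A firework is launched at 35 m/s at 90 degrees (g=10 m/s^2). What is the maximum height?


Given: v0 = 35 m/s, theta = 90 deg, g = 10 m/s^2
sin^2(90) = 1
Using H = v0^2 * sin^2(theta) / (2*g)
H = 35^2 * 1 / (2*10)
H = 1225 * 1 / 20
H = 1225 / 20
H = 245/4 m

245/4 m


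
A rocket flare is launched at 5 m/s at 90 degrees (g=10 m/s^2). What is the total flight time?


Given: v0 = 5 m/s, theta = 90 deg, g = 10 m/s^2
sin(90) = 1
Using T = 2*v0*sin(theta) / g
T = 2*5*1 / 10
T = 10 / 10
T = 1 s

1 s


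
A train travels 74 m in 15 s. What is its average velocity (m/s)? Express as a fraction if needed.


Given: distance d = 74 m, time t = 15 s
Using v = d / t
v = 74 / 15
v = 74/15 m/s

74/15 m/s


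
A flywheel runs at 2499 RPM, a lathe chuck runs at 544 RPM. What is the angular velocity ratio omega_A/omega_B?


Given: RPM_A = 2499, RPM_B = 544
omega = 2*pi*RPM/60, so omega_A/omega_B = RPM_A / RPM_B
omega_A/omega_B = 2499 / 544
omega_A/omega_B = 147/32

147/32


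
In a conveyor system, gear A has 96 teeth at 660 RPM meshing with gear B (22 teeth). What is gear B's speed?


Given: N1 = 96 teeth, w1 = 660 RPM, N2 = 22 teeth
Using N1*w1 = N2*w2
w2 = N1*w1 / N2
w2 = 96*660 / 22
w2 = 63360 / 22
w2 = 2880 RPM

2880 RPM


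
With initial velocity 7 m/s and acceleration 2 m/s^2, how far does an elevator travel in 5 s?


Given: v0 = 7 m/s, a = 2 m/s^2, t = 5 s
Using s = v0*t + (1/2)*a*t^2
s = 7*5 + (1/2)*2*5^2
s = 35 + (1/2)*50
s = 35 + 25
s = 60

60 m


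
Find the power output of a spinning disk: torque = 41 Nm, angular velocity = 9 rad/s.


Given: tau = 41 Nm, omega = 9 rad/s
Using P = tau * omega
P = 41 * 9
P = 369 W

369 W


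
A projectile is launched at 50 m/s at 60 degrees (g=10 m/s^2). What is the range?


Given: v0 = 50 m/s, theta = 60 deg, g = 10 m/s^2
sin(2*60) = sin(120) = sqrt(3)/2
Using R = v0^2 * sin(2*theta) / g
R = 50^2 * (sqrt(3)/2) / 10
R = 2500 * sqrt(3) / 20
R = 125*sqrt(3) m

125*sqrt(3) m


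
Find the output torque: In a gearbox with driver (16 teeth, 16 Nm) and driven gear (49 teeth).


Given: N1 = 16, N2 = 49, T1 = 16 Nm
Using T2/T1 = N2/N1
T2 = T1 * N2 / N1
T2 = 16 * 49 / 16
T2 = 784 / 16
T2 = 49 Nm

49 Nm


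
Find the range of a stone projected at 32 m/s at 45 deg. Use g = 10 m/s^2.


Given: v0 = 32 m/s, theta = 45 deg, g = 10 m/s^2
sin(2*45) = sin(90) = 1
Using R = v0^2 * sin(2*theta) / g
R = 32^2 * 1 / 10
R = 1024 / 10
R = 512/5 m

512/5 m


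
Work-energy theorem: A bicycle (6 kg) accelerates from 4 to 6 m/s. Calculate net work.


Given: m = 6 kg, v0 = 4 m/s, v = 6 m/s
Using W = (1/2)*m*(v^2 - v0^2)
v^2 = 6^2 = 36
v0^2 = 4^2 = 16
v^2 - v0^2 = 36 - 16 = 20
W = (1/2)*6*20 = 60 J

60 J


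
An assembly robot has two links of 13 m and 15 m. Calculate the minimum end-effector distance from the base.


Given: L1 = 13 m, L2 = 15 m
For a 2-link planar arm, min reach = |L1 - L2| (second link folded back)
Min reach = |13 - 15|
Min reach = 2 m

2 m


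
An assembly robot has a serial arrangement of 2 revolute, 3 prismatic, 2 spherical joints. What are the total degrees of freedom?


Given: serial robot with 2 revolute, 3 prismatic, 2 spherical joints
DOF contribution per joint type: revolute=1, prismatic=1, spherical=3, fixed=0
DOF = 2*1 + 3*1 + 2*3
DOF = 11

11


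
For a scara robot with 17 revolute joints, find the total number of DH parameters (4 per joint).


Given: 17 joints, 4 DH parameters per joint (d, theta, a, alpha)
Total DH parameters = number_of_joints * 4
Total = 17 * 4
Total = 68

68


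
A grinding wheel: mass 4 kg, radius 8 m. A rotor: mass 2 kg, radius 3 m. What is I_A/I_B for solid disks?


Given: M1=4 kg, R1=8 m, M2=2 kg, R2=3 m
For a disk: I = (1/2)*M*R^2, so I_A/I_B = (M1*R1^2)/(M2*R2^2)
M1*R1^2 = 4*64 = 256
M2*R2^2 = 2*9 = 18
I_A/I_B = 256/18 = 128/9

128/9


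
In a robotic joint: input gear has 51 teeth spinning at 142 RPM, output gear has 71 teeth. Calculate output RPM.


Given: N1 = 51 teeth, w1 = 142 RPM, N2 = 71 teeth
Using N1*w1 = N2*w2
w2 = N1*w1 / N2
w2 = 51*142 / 71
w2 = 7242 / 71
w2 = 102 RPM

102 RPM


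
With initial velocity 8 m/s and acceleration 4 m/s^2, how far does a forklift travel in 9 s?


Given: v0 = 8 m/s, a = 4 m/s^2, t = 9 s
Using s = v0*t + (1/2)*a*t^2
s = 8*9 + (1/2)*4*9^2
s = 72 + (1/2)*324
s = 72 + 162
s = 234

234 m


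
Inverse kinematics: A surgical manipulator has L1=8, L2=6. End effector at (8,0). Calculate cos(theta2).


Given: L1 = 8, L2 = 6, target (x, y) = (8, 0)
Using cos(theta2) = (x^2 + y^2 - L1^2 - L2^2) / (2*L1*L2)
x^2 + y^2 = 8^2 + 0 = 64
L1^2 + L2^2 = 64 + 36 = 100
Numerator = 64 - 100 = -36
Denominator = 2*8*6 = 96
cos(theta2) = -36/96 = -3/8

-3/8


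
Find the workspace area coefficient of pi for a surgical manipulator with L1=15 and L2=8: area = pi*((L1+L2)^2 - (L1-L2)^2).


Given: L1 = 15, L2 = 8
(L1+L2)^2 = (23)^2 = 529
(L1-L2)^2 = (7)^2 = 49
Difference = 529 - 49 = 480
This equals 4*L1*L2 = 4*15*8 = 480
Workspace area = 480*pi

480


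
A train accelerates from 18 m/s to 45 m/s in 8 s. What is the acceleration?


Given: initial velocity v0 = 18 m/s, final velocity v = 45 m/s, time t = 8 s
Using a = (v - v0) / t
a = (45 - 18) / 8
a = 27 / 8
a = 27/8 m/s^2

27/8 m/s^2


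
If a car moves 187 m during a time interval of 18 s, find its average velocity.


Given: distance d = 187 m, time t = 18 s
Using v = d / t
v = 187 / 18
v = 187/18 m/s

187/18 m/s


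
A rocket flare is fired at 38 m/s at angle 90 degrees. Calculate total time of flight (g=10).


Given: v0 = 38 m/s, theta = 90 deg, g = 10 m/s^2
sin(90) = 1
Using T = 2*v0*sin(theta) / g
T = 2*38*1 / 10
T = 76 / 10
T = 38/5 s

38/5 s


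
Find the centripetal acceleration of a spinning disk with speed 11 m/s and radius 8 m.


Given: v = 11 m/s, r = 8 m
Using a_c = v^2 / r
a_c = 11^2 / 8
a_c = 121 / 8
a_c = 121/8 m/s^2

121/8 m/s^2


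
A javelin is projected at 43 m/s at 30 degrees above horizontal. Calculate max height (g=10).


Given: v0 = 43 m/s, theta = 30 deg, g = 10 m/s^2
sin^2(30) = 1/4
Using H = v0^2 * sin^2(theta) / (2*g)
H = 43^2 * 1/4 / (2*10)
H = 1849 * 1/4 / 20
H = 1849/4 / 20
H = 1849/80 m

1849/80 m


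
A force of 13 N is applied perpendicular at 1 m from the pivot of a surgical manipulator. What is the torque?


Given: F = 13 N, r = 1 m, angle = 90 deg (perpendicular)
Using tau = F * r * sin(90)
sin(90) = 1
tau = 13 * 1 * 1
tau = 13 Nm

13 Nm


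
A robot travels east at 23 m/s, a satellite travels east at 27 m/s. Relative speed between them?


Given: v_A = 23 m/s east, v_B = 27 m/s east
Both move in the same direction; relative speed = |v_A - v_B|
|23 - 27| = |-4|
= 4 m/s

4 m/s


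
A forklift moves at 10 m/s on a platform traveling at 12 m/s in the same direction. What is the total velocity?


Given: object velocity = 10 m/s, platform velocity = 12 m/s (same direction)
Using classical velocity addition: v_total = v_object + v_platform
v_total = 10 + 12
v_total = 22 m/s

22 m/s


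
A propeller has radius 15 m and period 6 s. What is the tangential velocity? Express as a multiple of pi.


Given: radius r = 15 m, period T = 6 s
Using v = 2*pi*r / T
v = 2*pi*15 / 6
v = 30*pi / 6
v = 5*pi m/s

5*pi m/s


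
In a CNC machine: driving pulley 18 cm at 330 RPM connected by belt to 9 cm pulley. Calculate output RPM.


Given: D1 = 18 cm, w1 = 330 RPM, D2 = 9 cm
Using D1*w1 = D2*w2
w2 = D1*w1 / D2
w2 = 18*330 / 9
w2 = 5940 / 9
w2 = 660 RPM

660 RPM


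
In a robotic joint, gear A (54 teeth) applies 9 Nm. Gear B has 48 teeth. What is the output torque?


Given: N1 = 54, N2 = 48, T1 = 9 Nm
Using T2/T1 = N2/N1
T2 = T1 * N2 / N1
T2 = 9 * 48 / 54
T2 = 432 / 54
T2 = 8 Nm

8 Nm


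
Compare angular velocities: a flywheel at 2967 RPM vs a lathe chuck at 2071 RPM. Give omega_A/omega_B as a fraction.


Given: RPM_A = 2967, RPM_B = 2071
omega = 2*pi*RPM/60, so omega_A/omega_B = RPM_A / RPM_B
omega_A/omega_B = 2967 / 2071
omega_A/omega_B = 2967/2071

2967/2071


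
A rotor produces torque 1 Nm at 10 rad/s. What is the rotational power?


Given: tau = 1 Nm, omega = 10 rad/s
Using P = tau * omega
P = 1 * 10
P = 10 W

10 W


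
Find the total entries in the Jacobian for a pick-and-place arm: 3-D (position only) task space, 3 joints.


Given: task space dimension = 3, joints = 3
Jacobian is a 3 x 3 matrix
Total entries = rows * columns
Total = 3 * 3
Total = 9

9


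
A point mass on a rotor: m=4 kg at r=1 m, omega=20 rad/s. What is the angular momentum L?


Given: m = 4 kg, r = 1 m, omega = 20 rad/s
For a point mass: I = m*r^2
I = 4*1^2 = 4*1 = 4
L = I*omega = 4*20
L = 80 kg*m^2/s

80 kg*m^2/s


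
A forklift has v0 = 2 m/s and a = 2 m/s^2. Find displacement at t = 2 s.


Given: v0 = 2 m/s, a = 2 m/s^2, t = 2 s
Using s = v0*t + (1/2)*a*t^2
s = 2*2 + (1/2)*2*2^2
s = 4 + (1/2)*8
s = 4 + 4
s = 8

8 m


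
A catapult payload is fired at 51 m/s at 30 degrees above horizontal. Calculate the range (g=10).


Given: v0 = 51 m/s, theta = 30 deg, g = 10 m/s^2
sin(2*30) = sin(60) = sqrt(3)/2
Using R = v0^2 * sin(2*theta) / g
R = 51^2 * (sqrt(3)/2) / 10
R = 2601 * sqrt(3) / 20
R = 2601/20*sqrt(3) m

2601/20*sqrt(3) m


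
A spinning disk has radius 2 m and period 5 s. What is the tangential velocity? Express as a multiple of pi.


Given: radius r = 2 m, period T = 5 s
Using v = 2*pi*r / T
v = 2*pi*2 / 5
v = 4*pi / 5
v = 4/5*pi m/s

4/5*pi m/s


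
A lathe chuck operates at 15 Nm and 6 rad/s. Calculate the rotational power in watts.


Given: tau = 15 Nm, omega = 6 rad/s
Using P = tau * omega
P = 15 * 6
P = 90 W

90 W


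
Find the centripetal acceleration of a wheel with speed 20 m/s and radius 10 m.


Given: v = 20 m/s, r = 10 m
Using a_c = v^2 / r
a_c = 20^2 / 10
a_c = 400 / 10
a_c = 40 m/s^2

40 m/s^2


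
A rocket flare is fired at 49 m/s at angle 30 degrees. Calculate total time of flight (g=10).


Given: v0 = 49 m/s, theta = 30 deg, g = 10 m/s^2
sin(30) = 1/2
Using T = 2*v0*sin(theta) / g
T = 2*49*1/2 / 10
T = 49 / 10
T = 49/10 s

49/10 s


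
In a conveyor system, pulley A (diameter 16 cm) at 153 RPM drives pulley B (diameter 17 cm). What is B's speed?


Given: D1 = 16 cm, w1 = 153 RPM, D2 = 17 cm
Using D1*w1 = D2*w2
w2 = D1*w1 / D2
w2 = 16*153 / 17
w2 = 2448 / 17
w2 = 144 RPM

144 RPM


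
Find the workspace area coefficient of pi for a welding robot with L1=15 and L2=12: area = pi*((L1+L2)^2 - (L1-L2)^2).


Given: L1 = 15, L2 = 12
(L1+L2)^2 = (27)^2 = 729
(L1-L2)^2 = (3)^2 = 9
Difference = 729 - 9 = 720
This equals 4*L1*L2 = 4*15*12 = 720
Workspace area = 720*pi

720


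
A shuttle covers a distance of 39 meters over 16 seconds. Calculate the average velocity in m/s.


Given: distance d = 39 m, time t = 16 s
Using v = d / t
v = 39 / 16
v = 39/16 m/s

39/16 m/s


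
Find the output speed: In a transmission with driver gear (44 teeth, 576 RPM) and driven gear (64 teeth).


Given: N1 = 44 teeth, w1 = 576 RPM, N2 = 64 teeth
Using N1*w1 = N2*w2
w2 = N1*w1 / N2
w2 = 44*576 / 64
w2 = 25344 / 64
w2 = 396 RPM

396 RPM


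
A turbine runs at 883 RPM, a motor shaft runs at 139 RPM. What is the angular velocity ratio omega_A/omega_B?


Given: RPM_A = 883, RPM_B = 139
omega = 2*pi*RPM/60, so omega_A/omega_B = RPM_A / RPM_B
omega_A/omega_B = 883 / 139
omega_A/omega_B = 883/139

883/139


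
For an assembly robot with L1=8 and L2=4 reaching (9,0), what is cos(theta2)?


Given: L1 = 8, L2 = 4, target (x, y) = (9, 0)
Using cos(theta2) = (x^2 + y^2 - L1^2 - L2^2) / (2*L1*L2)
x^2 + y^2 = 9^2 + 0 = 81
L1^2 + L2^2 = 64 + 16 = 80
Numerator = 81 - 80 = 1
Denominator = 2*8*4 = 64
cos(theta2) = 1/64 = 1/64

1/64


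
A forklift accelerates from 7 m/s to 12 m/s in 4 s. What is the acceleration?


Given: initial velocity v0 = 7 m/s, final velocity v = 12 m/s, time t = 4 s
Using a = (v - v0) / t
a = (12 - 7) / 4
a = 5 / 4
a = 5/4 m/s^2

5/4 m/s^2


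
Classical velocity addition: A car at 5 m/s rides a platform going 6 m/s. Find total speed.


Given: object velocity = 5 m/s, platform velocity = 6 m/s (same direction)
Using classical velocity addition: v_total = v_object + v_platform
v_total = 5 + 6
v_total = 11 m/s

11 m/s


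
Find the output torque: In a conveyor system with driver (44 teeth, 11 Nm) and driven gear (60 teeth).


Given: N1 = 44, N2 = 60, T1 = 11 Nm
Using T2/T1 = N2/N1
T2 = T1 * N2 / N1
T2 = 11 * 60 / 44
T2 = 660 / 44
T2 = 15 Nm

15 Nm


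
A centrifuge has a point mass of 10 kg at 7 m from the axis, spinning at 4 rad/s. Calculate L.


Given: m = 10 kg, r = 7 m, omega = 4 rad/s
For a point mass: I = m*r^2
I = 10*7^2 = 10*49 = 490
L = I*omega = 490*4
L = 1960 kg*m^2/s

1960 kg*m^2/s


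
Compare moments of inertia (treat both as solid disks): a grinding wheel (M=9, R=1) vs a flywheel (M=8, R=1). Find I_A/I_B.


Given: M1=9 kg, R1=1 m, M2=8 kg, R2=1 m
For a disk: I = (1/2)*M*R^2, so I_A/I_B = (M1*R1^2)/(M2*R2^2)
M1*R1^2 = 9*1 = 9
M2*R2^2 = 8*1 = 8
I_A/I_B = 9/8 = 9/8

9/8


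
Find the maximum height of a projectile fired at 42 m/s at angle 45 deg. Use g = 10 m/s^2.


Given: v0 = 42 m/s, theta = 45 deg, g = 10 m/s^2
sin^2(45) = 1/2
Using H = v0^2 * sin^2(theta) / (2*g)
H = 42^2 * 1/2 / (2*10)
H = 1764 * 1/2 / 20
H = 882 / 20
H = 441/10 m

441/10 m


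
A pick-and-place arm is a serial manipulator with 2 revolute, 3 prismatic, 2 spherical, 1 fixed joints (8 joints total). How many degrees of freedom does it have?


Given: serial robot with 2 revolute, 3 prismatic, 2 spherical, 1 fixed joints
DOF contribution per joint type: revolute=1, prismatic=1, spherical=3, fixed=0
DOF = 2*1 + 3*1 + 2*3 + 1*0
DOF = 11

11


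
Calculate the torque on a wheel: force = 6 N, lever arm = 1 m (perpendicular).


Given: F = 6 N, r = 1 m, angle = 90 deg (perpendicular)
Using tau = F * r * sin(90)
sin(90) = 1
tau = 6 * 1 * 1
tau = 6 Nm

6 Nm


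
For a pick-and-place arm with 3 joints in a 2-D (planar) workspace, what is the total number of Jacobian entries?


Given: task space dimension = 2, joints = 3
Jacobian is a 2 x 3 matrix
Total entries = rows * columns
Total = 2 * 3
Total = 6

6


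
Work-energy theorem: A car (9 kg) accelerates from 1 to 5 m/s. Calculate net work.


Given: m = 9 kg, v0 = 1 m/s, v = 5 m/s
Using W = (1/2)*m*(v^2 - v0^2)
v^2 = 5^2 = 25
v0^2 = 1^2 = 1
v^2 - v0^2 = 25 - 1 = 24
W = (1/2)*9*24 = 108 J

108 J


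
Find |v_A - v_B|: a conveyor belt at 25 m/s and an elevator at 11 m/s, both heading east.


Given: v_A = 25 m/s east, v_B = 11 m/s east
Both move in the same direction; relative speed = |v_A - v_B|
|25 - 11| = |14|
= 14 m/s

14 m/s


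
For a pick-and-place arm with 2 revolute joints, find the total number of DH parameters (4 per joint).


Given: 2 joints, 4 DH parameters per joint (d, theta, a, alpha)
Total DH parameters = number_of_joints * 4
Total = 2 * 4
Total = 8

8


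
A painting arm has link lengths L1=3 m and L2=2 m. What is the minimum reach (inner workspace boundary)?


Given: L1 = 3 m, L2 = 2 m
For a 2-link planar arm, min reach = |L1 - L2| (second link folded back)
Min reach = |3 - 2|
Min reach = 1 m

1 m


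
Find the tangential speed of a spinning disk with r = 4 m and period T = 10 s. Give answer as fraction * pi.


Given: radius r = 4 m, period T = 10 s
Using v = 2*pi*r / T
v = 2*pi*4 / 10
v = 8*pi / 10
v = 4/5*pi m/s

4/5*pi m/s


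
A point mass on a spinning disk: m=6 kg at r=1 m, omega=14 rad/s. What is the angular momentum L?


Given: m = 6 kg, r = 1 m, omega = 14 rad/s
For a point mass: I = m*r^2
I = 6*1^2 = 6*1 = 6
L = I*omega = 6*14
L = 84 kg*m^2/s

84 kg*m^2/s


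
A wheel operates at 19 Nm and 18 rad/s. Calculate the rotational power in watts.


Given: tau = 19 Nm, omega = 18 rad/s
Using P = tau * omega
P = 19 * 18
P = 342 W

342 W


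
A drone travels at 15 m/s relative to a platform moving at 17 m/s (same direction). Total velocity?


Given: object velocity = 15 m/s, platform velocity = 17 m/s (same direction)
Using classical velocity addition: v_total = v_object + v_platform
v_total = 15 + 17
v_total = 32 m/s

32 m/s


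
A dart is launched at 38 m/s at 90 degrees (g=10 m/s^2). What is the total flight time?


Given: v0 = 38 m/s, theta = 90 deg, g = 10 m/s^2
sin(90) = 1
Using T = 2*v0*sin(theta) / g
T = 2*38*1 / 10
T = 76 / 10
T = 38/5 s

38/5 s


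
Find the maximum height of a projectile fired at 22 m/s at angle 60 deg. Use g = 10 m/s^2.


Given: v0 = 22 m/s, theta = 60 deg, g = 10 m/s^2
sin^2(60) = 3/4
Using H = v0^2 * sin^2(theta) / (2*g)
H = 22^2 * 3/4 / (2*10)
H = 484 * 3/4 / 20
H = 363 / 20
H = 363/20 m

363/20 m


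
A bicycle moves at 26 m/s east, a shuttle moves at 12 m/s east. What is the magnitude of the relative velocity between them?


Given: v_A = 26 m/s east, v_B = 12 m/s east
Both move in the same direction; relative speed = |v_A - v_B|
|26 - 12| = |14|
= 14 m/s

14 m/s


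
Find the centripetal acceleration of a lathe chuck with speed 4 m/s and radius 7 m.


Given: v = 4 m/s, r = 7 m
Using a_c = v^2 / r
a_c = 4^2 / 7
a_c = 16 / 7
a_c = 16/7 m/s^2

16/7 m/s^2


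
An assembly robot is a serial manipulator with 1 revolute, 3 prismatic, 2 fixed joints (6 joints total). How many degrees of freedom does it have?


Given: serial robot with 1 revolute, 3 prismatic, 2 fixed joints
DOF contribution per joint type: revolute=1, prismatic=1, spherical=3, fixed=0
DOF = 1*1 + 3*1 + 2*0
DOF = 4

4


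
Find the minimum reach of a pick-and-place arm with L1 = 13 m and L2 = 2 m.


Given: L1 = 13 m, L2 = 2 m
For a 2-link planar arm, min reach = |L1 - L2| (second link folded back)
Min reach = |13 - 2|
Min reach = 11 m

11 m


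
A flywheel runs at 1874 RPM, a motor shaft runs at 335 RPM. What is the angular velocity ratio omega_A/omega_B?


Given: RPM_A = 1874, RPM_B = 335
omega = 2*pi*RPM/60, so omega_A/omega_B = RPM_A / RPM_B
omega_A/omega_B = 1874 / 335
omega_A/omega_B = 1874/335

1874/335


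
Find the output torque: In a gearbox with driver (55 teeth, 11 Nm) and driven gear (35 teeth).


Given: N1 = 55, N2 = 35, T1 = 11 Nm
Using T2/T1 = N2/N1
T2 = T1 * N2 / N1
T2 = 11 * 35 / 55
T2 = 385 / 55
T2 = 7 Nm

7 Nm


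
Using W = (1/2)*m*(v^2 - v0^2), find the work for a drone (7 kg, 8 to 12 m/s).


Given: m = 7 kg, v0 = 8 m/s, v = 12 m/s
Using W = (1/2)*m*(v^2 - v0^2)
v^2 = 12^2 = 144
v0^2 = 8^2 = 64
v^2 - v0^2 = 144 - 64 = 80
W = (1/2)*7*80 = 280 J

280 J


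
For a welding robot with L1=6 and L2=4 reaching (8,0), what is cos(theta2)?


Given: L1 = 6, L2 = 4, target (x, y) = (8, 0)
Using cos(theta2) = (x^2 + y^2 - L1^2 - L2^2) / (2*L1*L2)
x^2 + y^2 = 8^2 + 0 = 64
L1^2 + L2^2 = 36 + 16 = 52
Numerator = 64 - 52 = 12
Denominator = 2*6*4 = 48
cos(theta2) = 12/48 = 1/4

1/4


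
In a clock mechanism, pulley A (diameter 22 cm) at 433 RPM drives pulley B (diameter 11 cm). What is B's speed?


Given: D1 = 22 cm, w1 = 433 RPM, D2 = 11 cm
Using D1*w1 = D2*w2
w2 = D1*w1 / D2
w2 = 22*433 / 11
w2 = 9526 / 11
w2 = 866 RPM

866 RPM


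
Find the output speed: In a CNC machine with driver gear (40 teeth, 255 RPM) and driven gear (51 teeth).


Given: N1 = 40 teeth, w1 = 255 RPM, N2 = 51 teeth
Using N1*w1 = N2*w2
w2 = N1*w1 / N2
w2 = 40*255 / 51
w2 = 10200 / 51
w2 = 200 RPM

200 RPM


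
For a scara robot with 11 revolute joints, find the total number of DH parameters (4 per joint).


Given: 11 joints, 4 DH parameters per joint (d, theta, a, alpha)
Total DH parameters = number_of_joints * 4
Total = 11 * 4
Total = 44

44


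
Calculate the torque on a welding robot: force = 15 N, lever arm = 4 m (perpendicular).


Given: F = 15 N, r = 4 m, angle = 90 deg (perpendicular)
Using tau = F * r * sin(90)
sin(90) = 1
tau = 15 * 4 * 1
tau = 60 Nm

60 Nm


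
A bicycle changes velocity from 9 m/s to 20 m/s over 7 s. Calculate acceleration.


Given: initial velocity v0 = 9 m/s, final velocity v = 20 m/s, time t = 7 s
Using a = (v - v0) / t
a = (20 - 9) / 7
a = 11 / 7
a = 11/7 m/s^2

11/7 m/s^2


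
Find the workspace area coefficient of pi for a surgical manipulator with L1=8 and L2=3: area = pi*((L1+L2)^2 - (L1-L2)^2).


Given: L1 = 8, L2 = 3
(L1+L2)^2 = (11)^2 = 121
(L1-L2)^2 = (5)^2 = 25
Difference = 121 - 25 = 96
This equals 4*L1*L2 = 4*8*3 = 96
Workspace area = 96*pi

96


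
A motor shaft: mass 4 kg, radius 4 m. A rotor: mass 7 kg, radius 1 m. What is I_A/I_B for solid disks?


Given: M1=4 kg, R1=4 m, M2=7 kg, R2=1 m
For a disk: I = (1/2)*M*R^2, so I_A/I_B = (M1*R1^2)/(M2*R2^2)
M1*R1^2 = 4*16 = 64
M2*R2^2 = 7*1 = 7
I_A/I_B = 64/7 = 64/7

64/7


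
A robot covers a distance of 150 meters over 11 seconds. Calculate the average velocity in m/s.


Given: distance d = 150 m, time t = 11 s
Using v = d / t
v = 150 / 11
v = 150/11 m/s

150/11 m/s


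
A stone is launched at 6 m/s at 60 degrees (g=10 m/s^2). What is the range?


Given: v0 = 6 m/s, theta = 60 deg, g = 10 m/s^2
sin(2*60) = sin(120) = sqrt(3)/2
Using R = v0^2 * sin(2*theta) / g
R = 6^2 * (sqrt(3)/2) / 10
R = 36 * sqrt(3) / 20
R = 9/5*sqrt(3) m

9/5*sqrt(3) m


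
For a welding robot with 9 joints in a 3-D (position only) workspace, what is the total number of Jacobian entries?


Given: task space dimension = 3, joints = 9
Jacobian is a 3 x 9 matrix
Total entries = rows * columns
Total = 3 * 9
Total = 27

27


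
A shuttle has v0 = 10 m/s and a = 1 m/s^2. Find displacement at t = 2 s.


Given: v0 = 10 m/s, a = 1 m/s^2, t = 2 s
Using s = v0*t + (1/2)*a*t^2
s = 10*2 + (1/2)*1*2^2
s = 20 + (1/2)*4
s = 20 + 2
s = 22

22 m


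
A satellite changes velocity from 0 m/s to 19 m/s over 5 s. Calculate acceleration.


Given: initial velocity v0 = 0 m/s, final velocity v = 19 m/s, time t = 5 s
Using a = (v - v0) / t
a = (19 - 0) / 5
a = 19 / 5
a = 19/5 m/s^2

19/5 m/s^2


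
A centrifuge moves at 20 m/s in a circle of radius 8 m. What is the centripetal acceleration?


Given: v = 20 m/s, r = 8 m
Using a_c = v^2 / r
a_c = 20^2 / 8
a_c = 400 / 8
a_c = 50 m/s^2

50 m/s^2


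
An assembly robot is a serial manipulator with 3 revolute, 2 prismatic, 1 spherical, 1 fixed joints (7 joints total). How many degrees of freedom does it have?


Given: serial robot with 3 revolute, 2 prismatic, 1 spherical, 1 fixed joints
DOF contribution per joint type: revolute=1, prismatic=1, spherical=3, fixed=0
DOF = 3*1 + 2*1 + 1*3 + 1*0
DOF = 8

8


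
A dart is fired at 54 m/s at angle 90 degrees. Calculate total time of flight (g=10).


Given: v0 = 54 m/s, theta = 90 deg, g = 10 m/s^2
sin(90) = 1
Using T = 2*v0*sin(theta) / g
T = 2*54*1 / 10
T = 108 / 10
T = 54/5 s

54/5 s


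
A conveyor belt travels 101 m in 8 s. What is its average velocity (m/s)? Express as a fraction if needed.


Given: distance d = 101 m, time t = 8 s
Using v = d / t
v = 101 / 8
v = 101/8 m/s

101/8 m/s


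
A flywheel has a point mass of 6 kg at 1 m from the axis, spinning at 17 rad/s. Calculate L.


Given: m = 6 kg, r = 1 m, omega = 17 rad/s
For a point mass: I = m*r^2
I = 6*1^2 = 6*1 = 6
L = I*omega = 6*17
L = 102 kg*m^2/s

102 kg*m^2/s


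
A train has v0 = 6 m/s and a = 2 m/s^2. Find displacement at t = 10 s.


Given: v0 = 6 m/s, a = 2 m/s^2, t = 10 s
Using s = v0*t + (1/2)*a*t^2
s = 6*10 + (1/2)*2*10^2
s = 60 + (1/2)*200
s = 60 + 100
s = 160

160 m


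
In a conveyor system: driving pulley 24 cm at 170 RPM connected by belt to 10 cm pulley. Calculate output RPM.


Given: D1 = 24 cm, w1 = 170 RPM, D2 = 10 cm
Using D1*w1 = D2*w2
w2 = D1*w1 / D2
w2 = 24*170 / 10
w2 = 4080 / 10
w2 = 408 RPM

408 RPM


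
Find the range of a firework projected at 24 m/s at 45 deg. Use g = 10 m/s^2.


Given: v0 = 24 m/s, theta = 45 deg, g = 10 m/s^2
sin(2*45) = sin(90) = 1
Using R = v0^2 * sin(2*theta) / g
R = 24^2 * 1 / 10
R = 576 / 10
R = 288/5 m

288/5 m


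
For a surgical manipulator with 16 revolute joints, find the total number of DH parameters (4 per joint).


Given: 16 joints, 4 DH parameters per joint (d, theta, a, alpha)
Total DH parameters = number_of_joints * 4
Total = 16 * 4
Total = 64

64


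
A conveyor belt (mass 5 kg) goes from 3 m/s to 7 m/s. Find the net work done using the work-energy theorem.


Given: m = 5 kg, v0 = 3 m/s, v = 7 m/s
Using W = (1/2)*m*(v^2 - v0^2)
v^2 = 7^2 = 49
v0^2 = 3^2 = 9
v^2 - v0^2 = 49 - 9 = 40
W = (1/2)*5*40 = 100 J

100 J


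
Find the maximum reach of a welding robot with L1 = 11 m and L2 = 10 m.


Given: L1 = 11 m, L2 = 10 m
For a 2-link planar arm, max reach = L1 + L2 (fully extended)
Max reach = 11 + 10
Max reach = 21 m

21 m


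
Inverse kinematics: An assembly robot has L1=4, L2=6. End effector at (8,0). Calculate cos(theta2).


Given: L1 = 4, L2 = 6, target (x, y) = (8, 0)
Using cos(theta2) = (x^2 + y^2 - L1^2 - L2^2) / (2*L1*L2)
x^2 + y^2 = 8^2 + 0 = 64
L1^2 + L2^2 = 16 + 36 = 52
Numerator = 64 - 52 = 12
Denominator = 2*4*6 = 48
cos(theta2) = 12/48 = 1/4

1/4


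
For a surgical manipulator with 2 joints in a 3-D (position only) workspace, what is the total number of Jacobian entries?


Given: task space dimension = 3, joints = 2
Jacobian is a 3 x 2 matrix
Total entries = rows * columns
Total = 3 * 2
Total = 6

6


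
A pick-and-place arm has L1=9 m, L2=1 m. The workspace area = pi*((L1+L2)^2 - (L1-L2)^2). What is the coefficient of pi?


Given: L1 = 9, L2 = 1
(L1+L2)^2 = (10)^2 = 100
(L1-L2)^2 = (8)^2 = 64
Difference = 100 - 64 = 36
This equals 4*L1*L2 = 4*9*1 = 36
Workspace area = 36*pi

36


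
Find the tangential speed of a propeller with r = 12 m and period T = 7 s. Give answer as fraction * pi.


Given: radius r = 12 m, period T = 7 s
Using v = 2*pi*r / T
v = 2*pi*12 / 7
v = 24*pi / 7
v = 24/7*pi m/s

24/7*pi m/s


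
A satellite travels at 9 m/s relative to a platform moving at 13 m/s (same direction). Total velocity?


Given: object velocity = 9 m/s, platform velocity = 13 m/s (same direction)
Using classical velocity addition: v_total = v_object + v_platform
v_total = 9 + 13
v_total = 22 m/s

22 m/s


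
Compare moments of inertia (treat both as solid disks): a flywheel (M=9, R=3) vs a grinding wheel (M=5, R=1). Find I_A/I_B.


Given: M1=9 kg, R1=3 m, M2=5 kg, R2=1 m
For a disk: I = (1/2)*M*R^2, so I_A/I_B = (M1*R1^2)/(M2*R2^2)
M1*R1^2 = 9*9 = 81
M2*R2^2 = 5*1 = 5
I_A/I_B = 81/5 = 81/5

81/5


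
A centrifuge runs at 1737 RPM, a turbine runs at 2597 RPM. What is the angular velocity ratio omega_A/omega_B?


Given: RPM_A = 1737, RPM_B = 2597
omega = 2*pi*RPM/60, so omega_A/omega_B = RPM_A / RPM_B
omega_A/omega_B = 1737 / 2597
omega_A/omega_B = 1737/2597

1737/2597


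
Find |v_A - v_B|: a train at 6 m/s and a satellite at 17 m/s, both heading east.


Given: v_A = 6 m/s east, v_B = 17 m/s east
Both move in the same direction; relative speed = |v_A - v_B|
|6 - 17| = |-11|
= 11 m/s

11 m/s


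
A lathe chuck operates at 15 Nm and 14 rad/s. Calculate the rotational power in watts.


Given: tau = 15 Nm, omega = 14 rad/s
Using P = tau * omega
P = 15 * 14
P = 210 W

210 W


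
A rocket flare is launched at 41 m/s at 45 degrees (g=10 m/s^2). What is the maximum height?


Given: v0 = 41 m/s, theta = 45 deg, g = 10 m/s^2
sin^2(45) = 1/2
Using H = v0^2 * sin^2(theta) / (2*g)
H = 41^2 * 1/2 / (2*10)
H = 1681 * 1/2 / 20
H = 1681/2 / 20
H = 1681/40 m

1681/40 m


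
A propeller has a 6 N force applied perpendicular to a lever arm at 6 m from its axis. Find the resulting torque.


Given: F = 6 N, r = 6 m, angle = 90 deg (perpendicular)
Using tau = F * r * sin(90)
sin(90) = 1
tau = 6 * 6 * 1
tau = 36 Nm

36 Nm


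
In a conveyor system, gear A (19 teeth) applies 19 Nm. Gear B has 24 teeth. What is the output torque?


Given: N1 = 19, N2 = 24, T1 = 19 Nm
Using T2/T1 = N2/N1
T2 = T1 * N2 / N1
T2 = 19 * 24 / 19
T2 = 456 / 19
T2 = 24 Nm

24 Nm


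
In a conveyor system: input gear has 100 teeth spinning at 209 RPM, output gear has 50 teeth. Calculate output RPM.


Given: N1 = 100 teeth, w1 = 209 RPM, N2 = 50 teeth
Using N1*w1 = N2*w2
w2 = N1*w1 / N2
w2 = 100*209 / 50
w2 = 20900 / 50
w2 = 418 RPM

418 RPM


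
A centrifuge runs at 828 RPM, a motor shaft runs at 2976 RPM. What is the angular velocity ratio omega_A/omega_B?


Given: RPM_A = 828, RPM_B = 2976
omega = 2*pi*RPM/60, so omega_A/omega_B = RPM_A / RPM_B
omega_A/omega_B = 828 / 2976
omega_A/omega_B = 69/248

69/248


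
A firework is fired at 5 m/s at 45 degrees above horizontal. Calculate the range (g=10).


Given: v0 = 5 m/s, theta = 45 deg, g = 10 m/s^2
sin(2*45) = sin(90) = 1
Using R = v0^2 * sin(2*theta) / g
R = 5^2 * 1 / 10
R = 25 / 10
R = 5/2 m

5/2 m


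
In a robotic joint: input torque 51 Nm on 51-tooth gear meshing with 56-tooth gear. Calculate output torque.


Given: N1 = 51, N2 = 56, T1 = 51 Nm
Using T2/T1 = N2/N1
T2 = T1 * N2 / N1
T2 = 51 * 56 / 51
T2 = 2856 / 51
T2 = 56 Nm

56 Nm


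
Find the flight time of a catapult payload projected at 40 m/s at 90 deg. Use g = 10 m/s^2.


Given: v0 = 40 m/s, theta = 90 deg, g = 10 m/s^2
sin(90) = 1
Using T = 2*v0*sin(theta) / g
T = 2*40*1 / 10
T = 80 / 10
T = 8 s

8 s


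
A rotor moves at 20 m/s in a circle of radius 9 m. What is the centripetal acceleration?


Given: v = 20 m/s, r = 9 m
Using a_c = v^2 / r
a_c = 20^2 / 9
a_c = 400 / 9
a_c = 400/9 m/s^2

400/9 m/s^2
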